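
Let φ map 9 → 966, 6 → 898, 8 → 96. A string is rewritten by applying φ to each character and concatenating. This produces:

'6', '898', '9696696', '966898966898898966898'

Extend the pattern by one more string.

9668988989696696966898898969669696966969668988989696696

Applying the rule to each of the 21 symbols of 966898966898898966898 gives the pieces 966 898 898 96 966 96 966 898 898 96 966 96 96 966 96 966 898 898 96 966 96, which concatenate to the answer.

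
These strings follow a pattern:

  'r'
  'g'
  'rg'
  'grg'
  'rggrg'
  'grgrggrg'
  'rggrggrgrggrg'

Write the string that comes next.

From term 3 onward, concatenate the second-to-last term with the last: r·g = rg, g·rg = grg, …
So term 8 is grgrggrg·rggrggrgrggrg.

grgrggrgrggrggrgrggrg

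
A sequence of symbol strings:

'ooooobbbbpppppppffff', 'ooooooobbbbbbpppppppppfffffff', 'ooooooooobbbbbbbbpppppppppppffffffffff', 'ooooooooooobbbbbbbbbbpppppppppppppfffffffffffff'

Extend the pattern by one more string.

ooooooooooooobbbbbbbbbbbbpppppppppppppppffffffffffffffff

Term n consists of 2n+1 o's, followed by 2n b's, followed by 2n+3 p's, followed by 3n-2 f's, where the shown terms are n = 2, 3, 4, 5.
For the next term, n = 6, so the run lengths are 13, 12, 15, 16.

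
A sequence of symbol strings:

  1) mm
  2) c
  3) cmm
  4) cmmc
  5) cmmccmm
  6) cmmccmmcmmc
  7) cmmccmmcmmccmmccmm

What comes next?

This is a Fibonacci-style word recurrence s(k) = s(k−1)·s(k−2): e.g. c·mm = cmm.
Continuing: cmmccmmcmmccmmccmm · cmmccmmcmmc gives term 8.

cmmccmmcmmccmmccmmcmmccmmcmmc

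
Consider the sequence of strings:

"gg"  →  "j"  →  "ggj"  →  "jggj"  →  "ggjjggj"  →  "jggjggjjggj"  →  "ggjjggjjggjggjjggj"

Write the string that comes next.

Each term (from the third on) is the two preceding terms concatenated in order: term 3 = gg·j = ggj.
So term 8 is jggjggjjggj·ggjjggjjggjggjjggj.

jggjggjjggjggjjggjjggjggjjggj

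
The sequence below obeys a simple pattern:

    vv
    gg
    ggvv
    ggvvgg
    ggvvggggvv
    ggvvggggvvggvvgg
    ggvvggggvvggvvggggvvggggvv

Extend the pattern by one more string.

ggvvggggvvggvvggggvvggggvvggvvggggvvggvvgg

This is a Fibonacci-style word recurrence s(k) = s(k−1)·s(k−2): e.g. gg·vv = ggvv.
Continuing: ggvvggggvvggvvggggvvggggvv · ggvvggggvvggvvgg gives term 8.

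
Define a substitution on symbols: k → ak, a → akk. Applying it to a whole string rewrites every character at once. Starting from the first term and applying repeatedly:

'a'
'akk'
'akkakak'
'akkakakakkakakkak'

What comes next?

φ(akkakakakkakakkak) expands symbol-by-symbol to akk ak ak akk ak akk ak akk ak ak akk ak akk ak ak akk ak; joining the 17 pieces gives the next term.

akkakakakkakakkakakkakakakkakakkakakakkak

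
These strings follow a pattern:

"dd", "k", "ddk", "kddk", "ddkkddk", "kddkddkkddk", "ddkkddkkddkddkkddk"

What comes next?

kddkddkkddkddkkddkkddkddkkddk

Each term (from the third on) is the two preceding terms concatenated in order: term 3 = dd·k = ddk.
So term 8 is kddkddkkddk·ddkkddkkddkddkkddk.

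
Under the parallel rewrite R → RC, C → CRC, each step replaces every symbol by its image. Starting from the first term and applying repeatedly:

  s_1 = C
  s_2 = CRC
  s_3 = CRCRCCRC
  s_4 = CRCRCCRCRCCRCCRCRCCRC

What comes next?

Rewriting the 21 symbols of CRCRCCRCRCCRCCRCRCCRC one by one yields CRC RC CRC RC CRC CRC RC CRC RC CRC CRC RC CRC CRC RC CRC RC CRC CRC RC CRC; concatenated:

CRCRCCRCRCCRCCRCRCCRCRCCRCCRCRCCRCCRCRCCRCRCCRCCRCRCCRC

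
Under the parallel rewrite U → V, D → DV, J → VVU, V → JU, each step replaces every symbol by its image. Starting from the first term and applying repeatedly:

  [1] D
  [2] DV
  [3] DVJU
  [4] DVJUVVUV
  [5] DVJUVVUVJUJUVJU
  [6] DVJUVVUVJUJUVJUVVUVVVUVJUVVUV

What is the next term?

DVJUVVUVJUJUVJUVVUVVVUVJUVVUVJUJUVJUJUJUVJUVVUVJUJUVJU

Applying the rule to each of the 29 symbols of DVJUVVUVJUJUVJUVVUVVVUVJUVVUV gives the pieces DV JU VVU V JU JU V JU VVU V VVU V JU VVU V JU JU V JU JU JU V JU VVU V JU JU V JU, which concatenate to the answer.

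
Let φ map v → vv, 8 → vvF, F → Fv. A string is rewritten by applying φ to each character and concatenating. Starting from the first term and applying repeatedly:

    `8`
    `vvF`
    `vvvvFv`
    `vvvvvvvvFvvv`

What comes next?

Rewriting each symbol of vvvvvvvvFvvv: v→vv, v→vv, v→vv, v→vv, v→vv, v→vv, v→vv, v→vv, F→Fv, v→vv, v→vv, v→vv, which concatenates to vv vv vv vv vv vv vv vv Fv vv vv vv.

vvvvvvvvvvvvvvvvFvvvvvvv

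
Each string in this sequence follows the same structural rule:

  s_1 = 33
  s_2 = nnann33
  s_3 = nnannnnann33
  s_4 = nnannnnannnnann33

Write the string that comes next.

nnannnnannnnannnnann33

The strings grow by a fixed prefix nnann each time.
So the next term is nnann·nnannnnannnnann33.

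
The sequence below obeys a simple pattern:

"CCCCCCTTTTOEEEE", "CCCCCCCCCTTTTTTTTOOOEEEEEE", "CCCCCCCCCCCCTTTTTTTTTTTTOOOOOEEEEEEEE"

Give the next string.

CCCCCCCCCCCCCCCTTTTTTTTTTTTTTTTOOOOOOOEEEEEEEEEE

Reading off run lengths: C runs 6, 9, 12; T runs 4, 8, 12; O runs 1, 3, 5; E runs 4, 6, 8 — each is linear in n (n = 1, 2, …).
For the next term, n = 4, so the run lengths are 15, 16, 7, 10.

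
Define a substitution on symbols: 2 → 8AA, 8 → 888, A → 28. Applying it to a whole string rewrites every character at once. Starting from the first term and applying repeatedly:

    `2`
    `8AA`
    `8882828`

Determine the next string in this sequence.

Rewriting each symbol of 8882828: 8→888, 8→888, 8→888, 2→8AA, 8→888, 2→8AA, 8→888, which concatenates to 888 888 888 8AA 888 8AA 888.

8888888888AA8888AA888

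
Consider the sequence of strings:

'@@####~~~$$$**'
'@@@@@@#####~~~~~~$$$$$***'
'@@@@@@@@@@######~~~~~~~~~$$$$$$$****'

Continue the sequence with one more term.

@@@@@@@@@@@@@@#######~~~~~~~~~~~~$$$$$$$$$*****

Reading off run lengths: @ runs 2, 6, 10; # runs 4, 5, 6; ~ runs 3, 6, 9; $ runs 3, 5, 7; * runs 2, 3, 4 — each is linear in n (n = 1, 2, …).
At n = 4 the blocks have lengths 14, 7, 12, 9, 5.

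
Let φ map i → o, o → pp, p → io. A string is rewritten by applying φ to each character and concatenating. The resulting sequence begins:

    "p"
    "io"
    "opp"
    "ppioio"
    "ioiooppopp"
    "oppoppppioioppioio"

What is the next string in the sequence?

ppioioppioioioiooppoppioiooppopp

Applying the rule to each of the 18 symbols of oppoppppioioppioio gives the pieces pp io io pp io io io io o pp o pp io io o pp o pp, which concatenate to the answer.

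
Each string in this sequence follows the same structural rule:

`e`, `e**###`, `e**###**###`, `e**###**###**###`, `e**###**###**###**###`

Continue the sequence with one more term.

Each term is the previous one with **### appended.
So the next term is e**###**###**###**###·**###.

e**###**###**###**###**###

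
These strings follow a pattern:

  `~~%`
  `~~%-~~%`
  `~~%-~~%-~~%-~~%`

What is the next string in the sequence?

~~%-~~%-~~%-~~%-~~%-~~%-~~%-~~%

s(k+1) = s(k)·-·s(k) — each term doubles the last with '-' between the halves.
So the next term is two copies of ~~%-~~%-~~%-~~% with '-' between the halves.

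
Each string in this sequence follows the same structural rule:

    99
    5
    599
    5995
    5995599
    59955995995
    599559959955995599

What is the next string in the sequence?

59955995995599559959955995995

Each term (from the third on) is the previous term followed by the one before it: term 3 = 5·99 = 599.
So term 8 is 599559959955995599·59955995995.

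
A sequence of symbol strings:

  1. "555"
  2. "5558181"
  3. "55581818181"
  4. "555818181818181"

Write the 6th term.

Every step adds 8181 to the end: s(k+1) = s(k)·8181.
From 555818181818181, 2 further steps: 555818181818181 → 5558181818181818181 → (answer).

55581818181818181818181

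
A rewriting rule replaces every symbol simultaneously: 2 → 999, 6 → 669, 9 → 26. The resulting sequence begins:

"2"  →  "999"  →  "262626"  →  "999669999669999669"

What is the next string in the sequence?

262626669669262626266696692626262666966926

Replace each of the 18 characters of 999669999669999669 in place — 26 26 26 669 669 26 26 26 26 669 669 26 26 26 26 669 669 26 — and concatenate.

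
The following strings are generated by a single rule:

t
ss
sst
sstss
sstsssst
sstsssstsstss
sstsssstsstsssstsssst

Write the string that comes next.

sstsssstsstsssstsssstsstsssstsstss

This is a Fibonacci-style word recurrence s(k) = s(k−1)·s(k−2): e.g. ss·t = sst.
Continuing: sstsssstsstsssstsssst · sstsssstsstss gives term 8.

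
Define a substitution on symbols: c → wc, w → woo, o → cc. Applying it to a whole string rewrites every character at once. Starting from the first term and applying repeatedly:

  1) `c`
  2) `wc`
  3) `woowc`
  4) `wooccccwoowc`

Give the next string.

Expanding wooccccwoowc: w→woo, o→cc, o→cc, c→wc, c→wc, c→wc, c→wc, w→woo, o→cc, o→cc, w→woo, c→wc. Concatenated: woo cc cc wc wc wc wc woo cc cc woo wc.

wooccccwcwcwcwcwooccccwoowc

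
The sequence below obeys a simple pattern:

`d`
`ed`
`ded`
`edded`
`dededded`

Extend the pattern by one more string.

Each term (from the third on) is the two preceding terms concatenated in order: term 3 = d·ed = ded.
Continuing: edded · dededded gives term 6.

eddeddededded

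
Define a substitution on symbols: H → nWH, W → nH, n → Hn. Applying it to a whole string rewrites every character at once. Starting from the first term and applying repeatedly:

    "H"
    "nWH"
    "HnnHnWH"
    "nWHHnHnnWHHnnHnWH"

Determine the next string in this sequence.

HnnHnWHnWHHnnWHHnHnnHnWHnWHHnHnnWHHnnHnWH

Replace each of the 17 characters of nWHHnHnnWHHnnHnWH in place — Hn nH nWH nWH Hn nWH Hn Hn nH nWH nWH Hn Hn nWH Hn nH nWH — and concatenate.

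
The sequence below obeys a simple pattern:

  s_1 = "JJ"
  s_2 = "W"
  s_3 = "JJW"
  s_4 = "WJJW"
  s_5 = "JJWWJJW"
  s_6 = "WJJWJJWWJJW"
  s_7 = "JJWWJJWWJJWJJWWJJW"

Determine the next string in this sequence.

Each term (from the third on) is the two preceding terms concatenated in order: term 3 = JJ·W = JJW.
So term 8 is WJJWJJWWJJW·JJWWJJWWJJWJJWWJJW.

WJJWJJWWJJWJJWWJJWWJJWJJWWJJW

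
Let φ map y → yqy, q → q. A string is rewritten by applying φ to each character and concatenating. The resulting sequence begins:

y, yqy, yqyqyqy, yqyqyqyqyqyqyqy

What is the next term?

yqyqyqyqyqyqyqyqyqyqyqyqyqyqyqy

φ(yqyqyqyqyqyqyqy) expands symbol-by-symbol to yqy q yqy q yqy q yqy q yqy q yqy q yqy q yqy; joining the 15 pieces gives the next term.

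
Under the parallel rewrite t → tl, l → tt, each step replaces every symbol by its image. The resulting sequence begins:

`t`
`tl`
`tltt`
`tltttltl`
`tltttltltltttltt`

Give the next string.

tltttltltltttltttltttltltltttltl

Replace each of the 16 characters of tltttltltltttltt in place — tl tt tl tl tl tt tl tt tl tt tl tl tl tt tl tl — and concatenate.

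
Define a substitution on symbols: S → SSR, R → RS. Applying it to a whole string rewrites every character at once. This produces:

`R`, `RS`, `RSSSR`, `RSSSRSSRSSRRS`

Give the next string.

Rewriting the 13 symbols of RSSSRSSRSSRRS one by one yields RS SSR SSR SSR RS SSR SSR RS SSR SSR RS RS SSR; concatenated:

RSSSRSSRSSRRSSSRSSRRSSSRSSRRSRSSSR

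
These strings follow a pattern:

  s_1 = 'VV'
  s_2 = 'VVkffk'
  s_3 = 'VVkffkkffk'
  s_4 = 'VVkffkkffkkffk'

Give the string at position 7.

VVkffkkffkkffkkffkkffkkffk

Every step adds kffk to the end: s(k+1) = s(k)·kffk.
From VVkffkkffkkffk, 3 further steps: VVkffkkffkkffk → VVkffkkffkkffkkffk → VVkffkkffkkffkkffkkffk → (answer).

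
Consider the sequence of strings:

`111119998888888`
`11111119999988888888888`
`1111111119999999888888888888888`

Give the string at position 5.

Term n consists of 2n+1 1's, followed by 2n-1 9's, followed by 4n-1 8's, where the shown terms are n = 2, 3, 4.
For term 5, n = 6, so the run lengths are 13, 11, 23.

11111111111119999999999988888888888888888888888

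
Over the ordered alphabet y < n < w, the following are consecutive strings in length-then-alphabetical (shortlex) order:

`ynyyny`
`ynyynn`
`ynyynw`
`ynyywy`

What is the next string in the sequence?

Treat ynyywy as a base-3 numeral over the given alphabet and add one, carrying through any trailing w's.

ynyywn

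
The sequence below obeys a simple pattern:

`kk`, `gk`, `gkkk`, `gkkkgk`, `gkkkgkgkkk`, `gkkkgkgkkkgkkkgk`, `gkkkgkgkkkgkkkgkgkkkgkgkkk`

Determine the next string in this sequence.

From term 3 onward, concatenate the last term with the second-to-last: gk·kk = gkkk, gkkk·gk = gkkkgk, …
So term 8 is gkkkgkgkkkgkkkgkgkkkgkgkkk·gkkkgkgkkkgkkkgk.

gkkkgkgkkkgkkkgkgkkkgkgkkkgkkkgkgkkkgkkkgk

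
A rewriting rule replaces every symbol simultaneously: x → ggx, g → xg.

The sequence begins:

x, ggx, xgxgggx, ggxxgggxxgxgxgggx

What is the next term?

xgxgggxggxxgxgxgggxggxxgggxxgggxxgxgxgggx

Replace each of the 17 characters of ggxxgggxxgxgxgggx in place — xg xg ggx ggx xg xg xg ggx ggx xg ggx xg ggx xg xg xg ggx — and concatenate.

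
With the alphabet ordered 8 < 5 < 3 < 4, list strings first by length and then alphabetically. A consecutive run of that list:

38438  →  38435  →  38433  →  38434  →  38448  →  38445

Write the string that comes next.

Treat 38445 as a base-4 numeral over the given alphabet and add one, carrying through any trailing 4's.

38443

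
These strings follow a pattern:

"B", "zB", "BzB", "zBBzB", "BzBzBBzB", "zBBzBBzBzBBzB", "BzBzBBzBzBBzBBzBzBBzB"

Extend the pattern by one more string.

zBBzBBzBzBBzBBzBzBBzBzBBzBBzBzBBzB

This is a Fibonacci-style word recurrence s(k) = s(k−2)·s(k−1): e.g. B·zB = BzB.
So term 8 is zBBzBBzBzBBzB·BzBzBBzBzBBzBBzBzBBzB.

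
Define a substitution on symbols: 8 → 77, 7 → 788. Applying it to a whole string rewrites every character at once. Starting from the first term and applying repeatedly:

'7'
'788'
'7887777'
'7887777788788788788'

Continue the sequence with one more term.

φ(7887777788788788788) expands symbol-by-symbol to 788 77 77 788 788 788 788 788 77 77 788 77 77 788 77 77 788 77 77; joining the 19 pieces gives the next term.

78877777887887887887887777788777778877777887777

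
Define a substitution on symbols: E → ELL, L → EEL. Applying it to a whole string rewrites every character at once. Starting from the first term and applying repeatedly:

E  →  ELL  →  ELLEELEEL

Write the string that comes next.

ELLEELEELELLELLEELELLELLEEL

Expanding ELLEELEEL: E→ELL, L→EEL, L→EEL, E→ELL, E→ELL, L→EEL, E→ELL, E→ELL, L→EEL. Concatenated: ELL EEL EEL ELL ELL EEL ELL ELL EEL.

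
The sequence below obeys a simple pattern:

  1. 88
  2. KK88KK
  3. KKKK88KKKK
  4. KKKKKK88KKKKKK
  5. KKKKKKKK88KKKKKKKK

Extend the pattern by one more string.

Every step adds KK to the front and KK to the end of the previous string.
Applying this once more to KKKKKKKK88KKKKKKKK:

KKKKKKKKKK88KKKKKKKKKK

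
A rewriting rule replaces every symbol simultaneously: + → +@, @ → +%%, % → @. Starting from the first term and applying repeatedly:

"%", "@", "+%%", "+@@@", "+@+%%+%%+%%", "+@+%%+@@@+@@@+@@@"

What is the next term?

Replace each of the 17 characters of +@+%%+@@@+@@@+@@@ in place — +@ +%% +@ @ @ +@ +%% +%% +%% +@ +%% +%% +%% +@ +%% +%% +%% — and concatenate.

+@+%%+@@@+@+%%+%%+%%+@+%%+%%+%%+@+%%+%%+%%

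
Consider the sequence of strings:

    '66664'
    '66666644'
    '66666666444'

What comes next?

66666666664444

Each string has the form 6^{2n} 4^{n-1}, where the shown terms are n = 2, 3, 4.
Setting n = 5 gives 10, 4 characters in each block.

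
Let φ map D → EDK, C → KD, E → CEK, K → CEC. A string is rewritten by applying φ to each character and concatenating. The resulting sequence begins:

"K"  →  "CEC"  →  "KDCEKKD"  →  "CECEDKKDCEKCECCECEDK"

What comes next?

KDCEKKDCEKEDKCECCECEDKKDCEKCECKDCEKKDKDCEKKDCEKEDKCEC

Replace each of the 20 characters of CECEDKKDCEKCECCECEDK in place — KD CEK KD CEK EDK CEC CEC EDK KD CEK CEC KD CEK KD KD CEK KD CEK EDK CEC — and concatenate.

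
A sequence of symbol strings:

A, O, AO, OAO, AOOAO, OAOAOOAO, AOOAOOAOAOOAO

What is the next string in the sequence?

OAOAOOAOAOOAOOAOAOOAO

From term 3 onward, concatenate the second-to-last term with the last: A·O = AO, O·AO = OAO, …
So term 8 is OAOAOOAO·AOOAOOAOAOOAO.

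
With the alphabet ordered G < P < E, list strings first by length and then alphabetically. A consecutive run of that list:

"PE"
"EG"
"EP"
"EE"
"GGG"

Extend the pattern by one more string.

The successor of GGG increments the rightmost position that isn't already E and resets every position after it to G.

GGP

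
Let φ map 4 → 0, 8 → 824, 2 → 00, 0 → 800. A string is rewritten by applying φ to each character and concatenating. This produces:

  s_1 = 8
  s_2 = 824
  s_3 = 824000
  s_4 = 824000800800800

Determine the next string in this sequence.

Rewriting the 15 symbols of 824000800800800 one by one yields 824 00 0 800 800 800 824 800 800 824 800 800 824 800 800; concatenated:

824000800800800824800800824800800824800800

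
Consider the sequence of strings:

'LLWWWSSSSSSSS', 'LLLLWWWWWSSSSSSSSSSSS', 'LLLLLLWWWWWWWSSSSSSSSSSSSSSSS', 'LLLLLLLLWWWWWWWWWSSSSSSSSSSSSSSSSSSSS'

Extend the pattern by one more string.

The n-th term is 2n-2 L's then 2n-1 W's then 4n S's, where the shown terms are n = 2, 3, 4, 5.
At n = 6 the blocks have lengths 10, 11, 24.

LLLLLLLLLLWWWWWWWWWWWSSSSSSSSSSSSSSSSSSSSSSSS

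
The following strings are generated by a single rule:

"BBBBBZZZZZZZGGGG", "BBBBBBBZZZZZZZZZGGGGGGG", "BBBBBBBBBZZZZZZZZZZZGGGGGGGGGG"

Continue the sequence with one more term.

BBBBBBBBBBBZZZZZZZZZZZZZGGGGGGGGGGGGG

Reading off run lengths: B runs 5, 7, 9; Z runs 7, 9, 11; G runs 4, 7, 10 — each is linear in n, where the shown terms are n = 2, 3, 4.
Setting n = 5 gives 11, 13, 13 characters in each block.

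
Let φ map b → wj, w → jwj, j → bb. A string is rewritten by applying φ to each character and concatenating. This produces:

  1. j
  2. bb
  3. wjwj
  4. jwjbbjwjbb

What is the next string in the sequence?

Rewriting each symbol of jwjbbjwjbb: j→bb, w→jwj, j→bb, b→wj, b→wj, j→bb, w→jwj, j→bb, b→wj, b→wj, which concatenates to bb jwj bb wj wj bb jwj bb wj wj.

bbjwjbbwjwjbbjwjbbwjwj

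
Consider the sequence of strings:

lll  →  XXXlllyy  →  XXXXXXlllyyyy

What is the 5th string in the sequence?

XXXXXXXXXXXXlllyyyyyyyy

Every step adds XXX to the front and yy to the end of the previous string.
From XXXXXXlllyyyy, 2 further steps: XXXXXXlllyyyy → XXXXXXXXXlllyyyyyy → (answer).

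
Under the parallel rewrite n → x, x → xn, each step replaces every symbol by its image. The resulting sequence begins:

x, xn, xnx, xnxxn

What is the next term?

xnxxnxnx

Rewriting each symbol of xnxxn: x→xn, n→x, x→xn, x→xn, n→x, which concatenates to xn x xn xn x.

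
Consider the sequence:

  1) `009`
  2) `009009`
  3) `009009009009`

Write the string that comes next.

Each string is two copies of the previous one concatenated.
One more doubling of 009009009009 gives the answer.

009009009009009009009009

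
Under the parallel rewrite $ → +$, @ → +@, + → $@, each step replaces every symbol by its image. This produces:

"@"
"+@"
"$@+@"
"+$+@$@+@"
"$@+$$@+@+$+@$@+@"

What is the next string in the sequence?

+$+@$@+$+$+@$@+@$@+$$@+@+$+@$@+@

Applying the rule to each of the 16 symbols of $@+$$@+@+$+@$@+@ gives the pieces +$ +@ $@ +$ +$ +@ $@ +@ $@ +$ $@ +@ +$ +@ $@ +@, which concatenate to the answer.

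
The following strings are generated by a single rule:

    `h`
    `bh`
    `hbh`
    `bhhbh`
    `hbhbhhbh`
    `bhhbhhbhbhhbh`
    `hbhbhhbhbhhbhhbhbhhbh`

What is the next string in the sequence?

bhhbhhbhbhhbhhbhbhhbhbhhbhhbhbhhbh

From term 3 onward, concatenate the second-to-last term with the last: h·bh = hbh, bh·hbh = bhhbh, …
Continuing: bhhbhhbhbhhbh · hbhbhhbhbhhbhhbhbhhbh gives term 8.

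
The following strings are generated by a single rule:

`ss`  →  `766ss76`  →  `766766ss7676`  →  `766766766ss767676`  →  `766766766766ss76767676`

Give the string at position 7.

766766766766766766ss767676767676

Every step adds 766 to the front and 76 to the end of the previous string.
From 766766766766ss76767676, 2 further steps: 766766766766ss76767676 → 766766766766766ss7676767676 → (answer).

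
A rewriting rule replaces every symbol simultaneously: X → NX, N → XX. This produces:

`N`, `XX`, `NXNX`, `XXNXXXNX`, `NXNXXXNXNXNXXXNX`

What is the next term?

Rewriting the 16 symbols of NXNXXXNXNXNXXXNX one by one yields XX NX XX NX NX NX XX NX XX NX XX NX NX NX XX NX; concatenated:

XXNXXXNXNXNXXXNXXXNXXXNXNXNXXXNX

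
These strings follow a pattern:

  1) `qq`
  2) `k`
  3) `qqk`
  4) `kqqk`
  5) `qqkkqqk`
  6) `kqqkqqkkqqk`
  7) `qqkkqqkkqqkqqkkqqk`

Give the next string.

From term 3 onward, concatenate the second-to-last term with the last: qq·k = qqk, k·qqk = kqqk, …
The next term joins kqqkqqkkqqk and qqkkqqkkqqkqqkkqqk.

kqqkqqkkqqkqqkkqqkkqqkqqkkqqk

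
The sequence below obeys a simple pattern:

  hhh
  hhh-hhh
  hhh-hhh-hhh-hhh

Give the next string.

Each string is two copies of the previous one joined by '-'.
Doubling hhh-hhh-hhh-hhh with '-' between the halves:

hhh-hhh-hhh-hhh-hhh-hhh-hhh-hhh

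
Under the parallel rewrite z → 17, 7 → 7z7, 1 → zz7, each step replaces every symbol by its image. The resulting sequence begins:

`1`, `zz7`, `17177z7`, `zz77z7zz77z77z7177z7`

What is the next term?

17177z77z7177z717177z77z7177z77z7177z7zz77z77z7177z7

Replace each of the 20 characters of zz77z7zz77z77z7177z7 in place — 17 17 7z7 7z7 17 7z7 17 17 7z7 7z7 17 7z7 7z7 17 7z7 zz7 7z7 7z7 17 7z7 — and concatenate.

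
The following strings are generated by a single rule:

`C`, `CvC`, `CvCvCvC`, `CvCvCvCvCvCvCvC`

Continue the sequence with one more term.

Each string is two copies of the previous one joined by 'v'.
Doubling CvCvCvCvCvCvCvC with 'v' between the halves:

CvCvCvCvCvCvCvCvCvCvCvCvCvCvCvC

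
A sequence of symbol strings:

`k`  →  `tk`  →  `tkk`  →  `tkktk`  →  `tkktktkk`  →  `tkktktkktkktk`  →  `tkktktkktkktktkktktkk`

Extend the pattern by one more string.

tkktktkktkktktkktktkktkktktkktkktk

From term 3 onward, concatenate the last term with the second-to-last: tk·k = tkk, tkk·tk = tkktk, …
The next term joins tkktktkktkktktkktktkk and tkktktkktkktk.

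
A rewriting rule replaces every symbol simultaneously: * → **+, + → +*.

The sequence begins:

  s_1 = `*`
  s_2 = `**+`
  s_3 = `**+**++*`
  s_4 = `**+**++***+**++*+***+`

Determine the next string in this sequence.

φ(**+**++***+**++*+***+) expands symbol-by-symbol to **+ **+ +* **+ **+ +* +* **+ **+ **+ +* **+ **+ +* +* **+ +* **+ **+ **+ +*; joining the 21 pieces gives the next term.

**+**++***+**++*+***+**+**++***+**++*+***++***+**+**++*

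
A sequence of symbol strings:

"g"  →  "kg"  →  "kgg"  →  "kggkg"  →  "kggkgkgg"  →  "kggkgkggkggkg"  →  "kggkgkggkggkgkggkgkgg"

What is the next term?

From term 3 onward, concatenate the last term with the second-to-last: kg·g = kgg, kgg·kg = kggkg, …
The next term joins kggkgkggkggkgkggkgkgg and kggkgkggkggkg.

kggkgkggkggkgkggkgkggkggkgkggkggkg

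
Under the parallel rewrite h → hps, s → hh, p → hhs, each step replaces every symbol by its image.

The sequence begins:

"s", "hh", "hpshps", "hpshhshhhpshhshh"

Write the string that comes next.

hpshhshhhpshpshhhpshpshpshhshhhpshpshhhpshps

Replace each of the 16 characters of hpshhshhhpshhshh in place — hps hhs hh hps hps hh hps hps hps hhs hh hps hps hh hps hps — and concatenate.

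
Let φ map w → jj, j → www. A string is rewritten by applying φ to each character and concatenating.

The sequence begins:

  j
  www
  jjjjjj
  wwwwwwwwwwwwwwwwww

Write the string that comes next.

Replace each of the 18 characters of wwwwwwwwwwwwwwwwww in place — jj jj jj jj jj jj jj jj jj jj jj jj jj jj jj jj jj jj — and concatenate.

jjjjjjjjjjjjjjjjjjjjjjjjjjjjjjjjjjjj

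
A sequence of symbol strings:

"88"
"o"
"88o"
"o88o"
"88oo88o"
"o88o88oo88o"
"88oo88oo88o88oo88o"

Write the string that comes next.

Each term (from the third on) is the two preceding terms concatenated in order: term 3 = 88·o = 88o.
So term 8 is o88o88oo88o·88oo88oo88o88oo88o.

o88o88oo88o88oo88oo88o88oo88o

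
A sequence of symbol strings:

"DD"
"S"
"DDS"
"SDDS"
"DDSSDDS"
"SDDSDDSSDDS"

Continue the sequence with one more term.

This is a Fibonacci-style word recurrence s(k) = s(k−2)·s(k−1): e.g. DD·S = DDS.
So term 7 is DDSSDDS·SDDSDDSSDDS.

DDSSDDSSDDSDDSSDDS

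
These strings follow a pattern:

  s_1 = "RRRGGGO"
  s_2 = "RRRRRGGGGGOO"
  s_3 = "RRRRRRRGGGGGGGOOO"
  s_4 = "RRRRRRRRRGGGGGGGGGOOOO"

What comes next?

Each string has the form R^{2n+1} G^{2n+1} O^{n} (n = 1, 2, …).
At n = 5 the blocks have lengths 11, 11, 5.

RRRRRRRRRRRGGGGGGGGGGGOOOOO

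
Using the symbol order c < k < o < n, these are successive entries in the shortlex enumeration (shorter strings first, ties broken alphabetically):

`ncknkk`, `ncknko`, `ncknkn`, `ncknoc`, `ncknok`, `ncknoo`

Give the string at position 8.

Stepping forward 2 times from ncknoo: ncknoo → ncknon, then the target.

ncknnc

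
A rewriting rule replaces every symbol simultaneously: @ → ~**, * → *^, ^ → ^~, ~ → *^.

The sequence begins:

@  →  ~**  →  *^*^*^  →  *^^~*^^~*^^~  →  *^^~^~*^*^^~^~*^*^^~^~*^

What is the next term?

*^^~^~*^^~*^*^^~*^^~^~*^^~*^*^^~*^^~^~*^^~*^*^^~

Applying the rule to each of the 24 symbols of *^^~^~*^*^^~^~*^*^^~^~*^ gives the pieces *^ ^~ ^~ *^ ^~ *^ *^ ^~ *^ ^~ ^~ *^ ^~ *^ *^ ^~ *^ ^~ ^~ *^ ^~ *^ *^ ^~, which concatenate to the answer.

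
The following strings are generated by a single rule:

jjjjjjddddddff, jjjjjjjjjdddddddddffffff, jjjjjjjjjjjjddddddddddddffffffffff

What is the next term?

Reading off run lengths: j runs 6, 9, 12; d runs 6, 9, 12; f runs 2, 6, 10 — each is linear in n (n = 1, 2, …).
For the next term, n = 4, so the run lengths are 15, 15, 14.

jjjjjjjjjjjjjjjdddddddddddddddffffffffffffff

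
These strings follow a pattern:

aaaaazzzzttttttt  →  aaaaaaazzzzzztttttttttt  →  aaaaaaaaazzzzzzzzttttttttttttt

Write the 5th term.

Term n consists of 2n+1 a's, followed by 2n z's, followed by 3n+1 t's, where the shown terms are n = 2, 3, 4.
For term 5, n = 6, so the run lengths are 13, 12, 19.

aaaaaaaaaaaaazzzzzzzzzzzzttttttttttttttttttt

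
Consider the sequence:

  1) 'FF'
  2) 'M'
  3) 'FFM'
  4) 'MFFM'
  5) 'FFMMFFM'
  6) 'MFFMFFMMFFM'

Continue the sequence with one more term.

FFMMFFMMFFMFFMMFFM

Each term (from the third on) is the two preceding terms concatenated in order: term 3 = FF·M = FFM.
Continuing: FFMMFFM · MFFMFFMMFFM gives term 7.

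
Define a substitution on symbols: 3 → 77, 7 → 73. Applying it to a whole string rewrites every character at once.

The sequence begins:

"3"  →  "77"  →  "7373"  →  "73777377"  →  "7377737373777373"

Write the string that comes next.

Replace each of the 16 characters of 7377737373777373 in place — 73 77 73 73 73 77 73 77 73 77 73 73 73 77 73 77 — and concatenate.

73777373737773777377737373777377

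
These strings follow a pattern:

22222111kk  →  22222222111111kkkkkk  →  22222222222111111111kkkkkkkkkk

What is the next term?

Term n consists of 3n+2 2's, followed by 3n 1's, followed by 4n-2 k's (n = 1, 2, …).
At n = 4 the blocks have lengths 14, 12, 14.

22222222222222111111111111kkkkkkkkkkkkkk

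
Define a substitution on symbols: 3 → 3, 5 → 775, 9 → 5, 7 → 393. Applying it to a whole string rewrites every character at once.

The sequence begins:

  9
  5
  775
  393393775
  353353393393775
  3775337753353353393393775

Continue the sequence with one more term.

Rewriting the 25 symbols of 3775337753353353393393775 one by one yields 3 393 393 775 3 3 393 393 775 3 3 775 3 3 775 3 3 5 3 3 5 3 393 393 775; concatenated:

33933937753339339377533775337753353353393393775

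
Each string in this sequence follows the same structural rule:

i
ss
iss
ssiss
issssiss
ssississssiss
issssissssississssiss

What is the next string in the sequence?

From term 3 onward, concatenate the second-to-last term with the last: i·ss = iss, ss·iss = ssiss, …
So term 8 is ssississssiss·issssissssississssiss.

ssississssississssissssississssiss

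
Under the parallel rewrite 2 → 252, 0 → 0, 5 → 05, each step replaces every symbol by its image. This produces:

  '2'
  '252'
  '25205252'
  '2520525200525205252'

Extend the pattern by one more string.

252052520052520525200052520525200525205252

φ(2520525200525205252) expands symbol-by-symbol to 252 05 252 0 05 252 05 252 0 0 05 252 05 252 0 05 252 05 252; joining the 19 pieces gives the next term.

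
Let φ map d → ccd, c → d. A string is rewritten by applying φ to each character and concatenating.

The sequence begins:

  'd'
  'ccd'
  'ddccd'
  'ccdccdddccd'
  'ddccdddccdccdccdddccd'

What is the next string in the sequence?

ccdccdddccdccdccdddccdddccdddccdccdccdddccd

Applying the rule to each of the 21 symbols of ddccdddccdccdccdddccd gives the pieces ccd ccd d d ccd ccd ccd d d ccd d d ccd d d ccd ccd ccd d d ccd, which concatenate to the answer.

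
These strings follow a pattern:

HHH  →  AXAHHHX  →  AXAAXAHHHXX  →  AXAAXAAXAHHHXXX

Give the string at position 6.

AXAAXAAXAAXAAXAHHHXXXXX

s(k+1) = AXA·s(k)·X, so each term gains AXA as a prefix and X as a suffix.
From AXAAXAAXAHHHXXX, 2 further steps: AXAAXAAXAHHHXXX → AXAAXAAXAAXAHHHXXXX → (answer).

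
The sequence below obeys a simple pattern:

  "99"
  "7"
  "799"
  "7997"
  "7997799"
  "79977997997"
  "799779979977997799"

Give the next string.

79977997997799779979977997997

From term 3 onward, concatenate the last term with the second-to-last: 7·99 = 799, 799·7 = 7997, …
Continuing: 799779979977997799 · 79977997997 gives term 8.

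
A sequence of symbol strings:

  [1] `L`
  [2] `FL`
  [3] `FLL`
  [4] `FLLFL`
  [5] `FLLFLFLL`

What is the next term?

FLLFLFLLFLLFL

From term 3 onward, concatenate the last term with the second-to-last: FL·L = FLL, FLL·FL = FLLFL, …
So term 6 is FLLFLFLL·FLLFL.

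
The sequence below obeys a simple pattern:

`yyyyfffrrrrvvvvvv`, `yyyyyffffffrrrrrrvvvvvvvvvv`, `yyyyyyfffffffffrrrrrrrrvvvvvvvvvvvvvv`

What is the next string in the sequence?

Each string has the form y^{n+3} f^{3n} r^{2n+2} v^{4n+2} (n = 1, 2, …).
At n = 4 the blocks have lengths 7, 12, 10, 18.

yyyyyyyffffffffffffrrrrrrrrrrvvvvvvvvvvvvvvvvvv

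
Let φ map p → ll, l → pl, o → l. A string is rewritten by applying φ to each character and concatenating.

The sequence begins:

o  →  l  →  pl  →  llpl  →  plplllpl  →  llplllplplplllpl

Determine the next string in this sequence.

plplllplplplllplllplllplplplllpl

Applying the rule to each of the 16 symbols of llplllplplplllpl gives the pieces pl pl ll pl pl pl ll pl ll pl ll pl pl pl ll pl, which concatenate to the answer.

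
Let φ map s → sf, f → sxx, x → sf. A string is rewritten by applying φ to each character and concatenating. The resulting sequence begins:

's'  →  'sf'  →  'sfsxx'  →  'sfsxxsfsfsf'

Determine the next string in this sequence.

sfsxxsfsfsfsfsxxsfsxxsfsxx

Rewriting each symbol of sfsxxsfsfsf: s→sf, f→sxx, s→sf, x→sf, x→sf, s→sf, f→sxx, s→sf, f→sxx, s→sf, f→sxx, which concatenates to sf sxx sf sf sf sf sxx sf sxx sf sxx.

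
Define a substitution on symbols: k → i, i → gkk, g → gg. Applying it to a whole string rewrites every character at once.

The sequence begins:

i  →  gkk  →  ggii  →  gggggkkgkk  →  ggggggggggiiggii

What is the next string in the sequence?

Applying the rule to each of the 16 symbols of ggggggggggiiggii gives the pieces gg gg gg gg gg gg gg gg gg gg gkk gkk gg gg gkk gkk, which concatenate to the answer.

gggggggggggggggggggggkkgkkgggggkkgkk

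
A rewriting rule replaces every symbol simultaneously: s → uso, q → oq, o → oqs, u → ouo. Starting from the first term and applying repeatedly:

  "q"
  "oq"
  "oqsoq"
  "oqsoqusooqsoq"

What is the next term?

oqsoqusooqsoqouousooqsoqsoqusooqsoq

Replace each of the 13 characters of oqsoqusooqsoq in place — oqs oq uso oqs oq ouo uso oqs oqs oq uso oqs oq — and concatenate.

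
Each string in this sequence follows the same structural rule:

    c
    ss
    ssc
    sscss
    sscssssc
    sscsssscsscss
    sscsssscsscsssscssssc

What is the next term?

Each term (from the third on) is the previous term followed by the one before it: term 3 = ss·c = ssc.
The next term joins sscsssscsscsssscssssc and sscsssscsscss.

sscsssscsscsssscsssscsscsssscsscss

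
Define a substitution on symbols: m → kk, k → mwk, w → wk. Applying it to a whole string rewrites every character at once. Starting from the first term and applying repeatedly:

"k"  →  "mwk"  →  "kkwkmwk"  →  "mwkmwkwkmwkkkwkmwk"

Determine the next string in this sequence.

kkwkmwkkkwkmwkwkmwkkkwkmwkmwkmwkwkmwkkkwkmwk

Applying the rule to each of the 18 symbols of mwkmwkwkmwkkkwkmwk gives the pieces kk wk mwk kk wk mwk wk mwk kk wk mwk mwk mwk wk mwk kk wk mwk, which concatenate to the answer.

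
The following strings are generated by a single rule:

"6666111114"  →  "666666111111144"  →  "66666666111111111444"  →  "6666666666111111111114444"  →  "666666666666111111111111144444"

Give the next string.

66666666666666111111111111111444444

Each string has the form 6^{2n-2} 1^{2n-1} 4^{n-2}, where the shown terms are n = 3, 4, 5, 6, 7.
Setting n = 8 gives 14, 15, 6 characters in each block.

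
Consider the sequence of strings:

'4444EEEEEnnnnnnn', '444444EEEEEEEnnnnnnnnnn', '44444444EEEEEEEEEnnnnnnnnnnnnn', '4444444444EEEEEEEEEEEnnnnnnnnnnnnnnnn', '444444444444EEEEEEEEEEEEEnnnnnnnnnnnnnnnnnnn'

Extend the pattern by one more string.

44444444444444EEEEEEEEEEEEEEEnnnnnnnnnnnnnnnnnnnnnn

The n-th term is 2n 4's then 2n+1 E's then 3n+1 n's, where the shown terms are n = 2, 3, 4, 5, 6.
Setting n = 7 gives 14, 15, 22 characters in each block.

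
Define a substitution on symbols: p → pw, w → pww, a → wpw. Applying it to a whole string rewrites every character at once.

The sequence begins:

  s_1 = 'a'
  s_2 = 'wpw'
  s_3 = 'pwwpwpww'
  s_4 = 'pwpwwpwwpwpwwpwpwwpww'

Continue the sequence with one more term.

Replace each of the 21 characters of pwpwwpwwpwpwwpwpwwpww in place — pw pww pw pww pww pw pww pww pw pww pw pww pww pw pww pw pww pww pw pww pww — and concatenate.

pwpwwpwpwwpwwpwpwwpwwpwpwwpwpwwpwwpwpwwpwpwwpwwpwpwwpww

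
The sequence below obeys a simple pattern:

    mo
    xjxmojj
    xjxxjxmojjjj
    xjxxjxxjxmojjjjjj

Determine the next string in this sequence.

s(k+1) = xjx·s(k)·jj, so each term gains xjx as a prefix and jj as a suffix.
Applying this once more to xjxxjxxjxmojjjjjj:

xjxxjxxjxxjxmojjjjjjjj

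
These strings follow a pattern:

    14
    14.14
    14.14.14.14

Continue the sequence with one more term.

14.14.14.14.14.14.14.14

s(k+1) = s(k)·.·s(k) — each term doubles the last with '.' between the halves.
So the next term is two copies of 14.14.14.14 with '.' between the halves.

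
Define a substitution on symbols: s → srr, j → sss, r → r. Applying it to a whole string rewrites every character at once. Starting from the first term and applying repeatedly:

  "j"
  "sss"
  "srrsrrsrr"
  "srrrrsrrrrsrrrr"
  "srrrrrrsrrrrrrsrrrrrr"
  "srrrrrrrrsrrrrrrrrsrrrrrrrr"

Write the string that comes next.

Rewriting the 27 symbols of srrrrrrrrsrrrrrrrrsrrrrrrrr one by one yields srr r r r r r r r r srr r r r r r r r r srr r r r r r r r r; concatenated:

srrrrrrrrrrsrrrrrrrrrrsrrrrrrrrrr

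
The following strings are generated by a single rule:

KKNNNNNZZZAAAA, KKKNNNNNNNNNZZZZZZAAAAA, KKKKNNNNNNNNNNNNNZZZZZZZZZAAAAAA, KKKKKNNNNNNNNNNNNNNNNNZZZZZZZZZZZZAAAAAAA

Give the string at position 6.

Each string has the form K^{n+1} N^{4n+1} Z^{3n} A^{n+3} (n = 1, 2, …).
For term 6, n = 6, so the run lengths are 7, 25, 18, 9.

KKKKKKKNNNNNNNNNNNNNNNNNNNNNNNNNZZZZZZZZZZZZZZZZZZAAAAAAAAA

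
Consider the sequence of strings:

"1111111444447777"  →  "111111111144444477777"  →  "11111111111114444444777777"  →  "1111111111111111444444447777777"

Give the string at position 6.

Term n consists of 3n+1 1's, followed by n+3 4's, followed by n+2 7's, where the shown terms are n = 2, 3, 4, 5.
For term 6, n = 7, so the run lengths are 22, 10, 9.

11111111111111111111114444444444777777777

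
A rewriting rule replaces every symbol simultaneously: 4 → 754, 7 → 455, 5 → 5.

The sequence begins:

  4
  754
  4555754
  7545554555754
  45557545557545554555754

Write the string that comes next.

Replace each of the 23 characters of 45557545557545554555754 in place — 754 5 5 5 455 5 754 5 5 5 455 5 754 5 5 5 754 5 5 5 455 5 754 — and concatenate.

754555455575455545557545557545554555754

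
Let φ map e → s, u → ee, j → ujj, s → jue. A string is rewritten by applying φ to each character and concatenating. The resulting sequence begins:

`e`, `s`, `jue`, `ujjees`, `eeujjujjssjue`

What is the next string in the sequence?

Applying the rule to each of the 13 symbols of eeujjujjssjue gives the pieces s s ee ujj ujj ee ujj ujj jue jue ujj ee s, which concatenate to the answer.

sseeujjujjeeujjujjjuejueujjees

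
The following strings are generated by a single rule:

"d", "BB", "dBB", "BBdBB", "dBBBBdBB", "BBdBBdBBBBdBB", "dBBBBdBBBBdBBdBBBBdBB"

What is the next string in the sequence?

Each term (from the third on) is the two preceding terms concatenated in order: term 3 = d·BB = dBB.
Continuing: BBdBBdBBBBdBB · dBBBBdBBBBdBBdBBBBdBB gives term 8.

BBdBBdBBBBdBBdBBBBdBBBBdBBdBBBBdBB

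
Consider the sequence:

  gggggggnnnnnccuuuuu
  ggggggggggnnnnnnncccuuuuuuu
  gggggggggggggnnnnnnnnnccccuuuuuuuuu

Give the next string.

ggggggggggggggggnnnnnnnnnnncccccuuuuuuuuuuu

Term n consists of 3n+1 g's, followed by 2n+1 n's, followed by n c's, followed by 2n+1 u's, where the shown terms are n = 2, 3, 4.
For the next term, n = 5, so the run lengths are 16, 11, 5, 11.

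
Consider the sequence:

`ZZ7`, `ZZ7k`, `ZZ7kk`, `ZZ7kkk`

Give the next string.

Each term is the previous one with k appended.
So the next term is ZZ7kkk·k.

ZZ7kkkk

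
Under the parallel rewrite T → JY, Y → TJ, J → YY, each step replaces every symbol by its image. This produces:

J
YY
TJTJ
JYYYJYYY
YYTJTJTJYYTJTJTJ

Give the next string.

Rewriting the 16 symbols of YYTJTJTJYYTJTJTJ one by one yields TJ TJ JY YY JY YY JY YY TJ TJ JY YY JY YY JY YY; concatenated:

TJTJJYYYJYYYJYYYTJTJJYYYJYYYJYYY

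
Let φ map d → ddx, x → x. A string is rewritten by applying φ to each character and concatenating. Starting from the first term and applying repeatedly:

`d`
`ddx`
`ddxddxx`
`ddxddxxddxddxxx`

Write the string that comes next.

φ(ddxddxxddxddxxx) expands symbol-by-symbol to ddx ddx x ddx ddx x x ddx ddx x ddx ddx x x x; joining the 15 pieces gives the next term.

ddxddxxddxddxxxddxddxxddxddxxxx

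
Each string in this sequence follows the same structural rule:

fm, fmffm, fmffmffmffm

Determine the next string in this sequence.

Every step duplicates the string with 'f' between the halves.
Doubling fmffmffmffm with 'f' between the halves:

fmffmffmffmffmffmffmffm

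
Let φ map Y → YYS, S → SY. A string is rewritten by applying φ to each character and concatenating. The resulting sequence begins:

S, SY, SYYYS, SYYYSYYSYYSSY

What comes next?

Rewriting the 13 symbols of SYYYSYYSYYSSY one by one yields SY YYS YYS YYS SY YYS YYS SY YYS YYS SY SY YYS; concatenated:

SYYYSYYSYYSSYYYSYYSSYYYSYYSSYSYYYS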